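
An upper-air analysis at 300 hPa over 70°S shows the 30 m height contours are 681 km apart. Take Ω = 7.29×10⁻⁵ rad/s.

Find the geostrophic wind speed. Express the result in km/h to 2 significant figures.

11 km/h

Coriolis parameter at 70°S:
f = 2Ω sin φ = 2 × 7.29×10⁻⁵ × sin 70° = 1.37×10⁻⁴ s⁻¹
Height gradient: |∂Z/∂n| = 30 m / 681000 m = 4.41×10⁻⁵
On a pressure surface, geostrophic balance gives V_g = (g/f)|∂Z/∂n|:
V_g = 9.81 × 4.41×10⁻⁵ / 1.37×10⁻⁴ = 3.15 m/s
Converting: 3.15 m/s × 3.6 = 11 km/h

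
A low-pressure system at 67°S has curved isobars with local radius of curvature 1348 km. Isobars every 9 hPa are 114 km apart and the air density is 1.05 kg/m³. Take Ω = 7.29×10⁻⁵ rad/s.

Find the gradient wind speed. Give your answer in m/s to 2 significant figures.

Coriolis parameter at 67°S:
f = 2Ω sin φ = 2 × 7.29×10⁻⁵ × sin 67° = 1.34×10⁻⁴ s⁻¹
Pressure gradient: |∂P/∂n| = 900 Pa / 114000 m = 7.89×10⁻³ Pa/m
Geostrophic speed: V_g = |∂P/∂n|/(fρ) = 7.89×10⁻³/(1.34×10⁻⁴ × 1.05) = 56.0 m/s
Around a low, centrifugal force acts outward with Coriolis, so pressure-gradient force balances both:
(1/ρ)|∂P/∂n| = fV + V²/R  →  V² + fR·V − fR·V_g = 0
With fR = 1.34×10⁻⁴ × 1348×10³ m = 181 m/s:
V = [−fR + √((fR)² + 4 fR V_g)]/2 = [−181 + √(181² + 4×181×56)]/2 = 44.9 m/s
Subgeostrophic (V < V_g = 56 m/s), as expected around a low.

45 m/s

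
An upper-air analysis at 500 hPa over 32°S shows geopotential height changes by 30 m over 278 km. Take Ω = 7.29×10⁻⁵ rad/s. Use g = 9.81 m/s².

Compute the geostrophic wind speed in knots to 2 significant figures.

Coriolis parameter at 32°S:
f = 2Ω sin φ = 2 × 7.29×10⁻⁵ × sin 32° = 7.73×10⁻⁵ s⁻¹
Height gradient: |∂Z/∂n| = 30 m / 278000 m = 1.08×10⁻⁴
On a pressure surface, geostrophic balance gives V_g = (g/f)|∂Z/∂n|:
V_g = 9.81 × 1.08×10⁻⁴ / 7.73×10⁻⁵ = 13.7 m/s
Converting: 13.7 m/s × 1.944 = 27 knots

27 knots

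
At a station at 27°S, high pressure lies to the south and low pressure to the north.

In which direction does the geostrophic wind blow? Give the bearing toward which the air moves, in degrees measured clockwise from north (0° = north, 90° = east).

The pressure-gradient force points toward the north (bearing 000°).
Geostrophic balance: in the Southern Hemisphere the Coriolis force deflects motion to the left, so the geostrophic wind blows 90° to the left of the pressure-gradient force (low pressure on the right).
Rotating 000° by 90° counterclockwise gives 270° — the wind blows toward the west.

270°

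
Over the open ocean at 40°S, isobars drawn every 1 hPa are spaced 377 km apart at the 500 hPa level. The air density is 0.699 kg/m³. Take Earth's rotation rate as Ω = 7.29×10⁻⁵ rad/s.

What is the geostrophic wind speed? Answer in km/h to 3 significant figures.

14.6 km/h

Coriolis parameter at 40°S:
f = 2Ω sin φ = 2 × 7.29×10⁻⁵ × sin 40° = 9.37×10⁻⁵ s⁻¹
Pressure gradient: |∂P/∂n| = 100 Pa / 377000 m = 2.65×10⁻⁴ Pa/m
Geostrophic balance (pressure-gradient force = Coriolis force):
V_g = (1/(fρ)) |∂P/∂n| = 2.65×10⁻⁴ / (9.37×10⁻⁵ × 0.699) = 4.05 m/s
Converting: 4.05 m/s × 3.6 = 14.6 km/h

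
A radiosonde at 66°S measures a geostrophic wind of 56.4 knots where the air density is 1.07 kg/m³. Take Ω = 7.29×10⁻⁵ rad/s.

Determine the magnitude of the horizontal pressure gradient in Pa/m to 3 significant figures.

4.14×10⁻³ Pa/m

Coriolis parameter at 66°S:
f = 2Ω sin φ = 2 × 7.29×10⁻⁵ × sin 66° = 1.33×10⁻⁴ s⁻¹
Wind speed in SI: 56.4 knots = 29.0 m/s
Geostrophic balance rearranged: |∂P/∂n| = f ρ V_g
|∂P/∂n| = 1.33×10⁻⁴ × 1.07 × 29.0 = 4.14×10⁻³ Pa/m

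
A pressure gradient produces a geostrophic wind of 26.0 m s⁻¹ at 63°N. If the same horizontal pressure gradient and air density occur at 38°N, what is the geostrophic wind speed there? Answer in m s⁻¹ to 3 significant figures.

With the same pressure gradient and density, V_g ∝ 1/f ∝ 1/sin φ.
V₂ = V₁ · sin φ₁ / sin φ₂ = 26.0 × sin 63° / sin 38°
V₂ = 26.0 × 0.8910/0.6157 = 37.6 m s⁻¹

37.6 m s⁻¹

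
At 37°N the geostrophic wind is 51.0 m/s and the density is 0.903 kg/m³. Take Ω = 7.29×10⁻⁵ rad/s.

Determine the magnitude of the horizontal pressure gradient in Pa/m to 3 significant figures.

Coriolis parameter at 37°N:
f = 2Ω sin φ = 2 × 7.29×10⁻⁵ × sin 37° = 8.77×10⁻⁵ s⁻¹
Geostrophic balance rearranged: |∂P/∂n| = f ρ V_g
|∂P/∂n| = 8.77×10⁻⁵ × 0.903 × 51.0 = 4.04×10⁻³ Pa/m

4.04×10⁻³ Pa/m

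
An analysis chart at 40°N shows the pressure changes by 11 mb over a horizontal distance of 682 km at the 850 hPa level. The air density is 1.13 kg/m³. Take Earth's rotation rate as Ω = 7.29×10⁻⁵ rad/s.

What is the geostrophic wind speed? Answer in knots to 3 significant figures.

29.6 knots

Coriolis parameter at 40°N:
f = 2Ω sin φ = 2 × 7.29×10⁻⁵ × sin 40° = 9.37×10⁻⁵ s⁻¹
Pressure gradient: |∂P/∂n| = 1100 Pa / 682000 m = 1.61×10⁻³ Pa/m
Geostrophic balance (pressure-gradient force = Coriolis force):
V_g = (1/(fρ)) |∂P/∂n| = 1.61×10⁻³ / (9.37×10⁻⁵ × 1.13) = 15.2 m/s
Converting: 15.2 m/s × 1.944 = 29.6 knots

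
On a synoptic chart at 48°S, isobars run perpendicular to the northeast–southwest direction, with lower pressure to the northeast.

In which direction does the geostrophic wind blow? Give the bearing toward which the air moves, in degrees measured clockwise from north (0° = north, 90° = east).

The pressure-gradient force points toward the northeast (bearing 045°).
Geostrophic balance: in the Southern Hemisphere the Coriolis force deflects motion to the left, so the geostrophic wind blows 90° to the left of the pressure-gradient force (low pressure on the right).
Rotating 045° by 90° counterclockwise gives 315° — the wind blows toward the northwest.

315°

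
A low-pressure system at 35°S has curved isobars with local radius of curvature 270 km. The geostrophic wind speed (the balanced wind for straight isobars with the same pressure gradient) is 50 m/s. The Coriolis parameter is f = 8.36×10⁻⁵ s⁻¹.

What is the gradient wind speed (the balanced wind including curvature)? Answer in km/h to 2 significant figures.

Around a low, centrifugal force acts outward with Coriolis, so pressure-gradient force balances both:
(1/ρ)|∂P/∂n| = fV + V²/R  →  V² + fR·V − fR·V_g = 0
With fR = 8.36×10⁻⁵ × 270×10³ m = 22.6 m/s:
V = [−fR + √((fR)² + 4 fR V_g)]/2 = [−22.6 + √(22.6² + 4×22.6×50)]/2 = 24.2 m/s
Subgeostrophic (V < V_g = 50 m/s), as expected around a low.
Converting: 24.2 m/s × 3.6 = 87 km/h

87 km/h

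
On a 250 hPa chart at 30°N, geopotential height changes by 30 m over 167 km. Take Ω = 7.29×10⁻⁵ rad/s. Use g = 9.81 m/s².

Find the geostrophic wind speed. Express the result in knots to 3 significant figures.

47.0 knots

Coriolis parameter at 30°N:
f = 2Ω sin φ = 2 × 7.29×10⁻⁵ × sin 30° = 7.29×10⁻⁵ s⁻¹
Height gradient: |∂Z/∂n| = 30 m / 167000 m = 1.80×10⁻⁴
On a pressure surface, geostrophic balance gives V_g = (g/f)|∂Z/∂n|:
V_g = 9.81 × 1.80×10⁻⁴ / 7.29×10⁻⁵ = 24.2 m/s
Converting: 24.2 m/s × 1.944 = 47.0 knots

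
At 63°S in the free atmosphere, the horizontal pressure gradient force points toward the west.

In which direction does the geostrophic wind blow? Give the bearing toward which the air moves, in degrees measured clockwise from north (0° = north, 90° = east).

180°

The pressure-gradient force points toward the west (bearing 270°).
Geostrophic balance: in the Southern Hemisphere the Coriolis force deflects motion to the left, so the geostrophic wind blows 90° to the left of the pressure-gradient force (low pressure on the right).
Rotating 270° by 90° counterclockwise gives 180° — the wind blows toward the south.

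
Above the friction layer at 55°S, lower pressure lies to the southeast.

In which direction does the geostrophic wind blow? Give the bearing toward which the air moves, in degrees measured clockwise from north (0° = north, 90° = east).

The pressure-gradient force points toward the southeast (bearing 135°).
Geostrophic balance: in the Southern Hemisphere the Coriolis force deflects motion to the left, so the geostrophic wind blows 90° to the left of the pressure-gradient force (low pressure on the right).
Rotating 135° by 90° counterclockwise gives 045° — the wind blows toward the northeast.

045°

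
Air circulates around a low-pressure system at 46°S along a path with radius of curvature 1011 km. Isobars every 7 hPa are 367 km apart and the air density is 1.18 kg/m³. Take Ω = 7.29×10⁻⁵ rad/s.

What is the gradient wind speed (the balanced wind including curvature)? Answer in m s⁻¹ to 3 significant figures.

13.7 m s⁻¹

Coriolis parameter at 46°S:
f = 2Ω sin φ = 2 × 7.29×10⁻⁵ × sin 46° = 1.05×10⁻⁴ s⁻¹
Pressure gradient: |∂P/∂n| = 700 Pa / 367000 m = 1.91×10⁻³ Pa/m
Geostrophic speed: V_g = |∂P/∂n|/(fρ) = 1.91×10⁻³/(1.05×10⁻⁴ × 1.18) = 15.4 m/s
Around a low, centrifugal force acts outward with Coriolis, so pressure-gradient force balances both:
(1/ρ)|∂P/∂n| = fV + V²/R  →  V² + fR·V − fR·V_g = 0
With fR = 1.05×10⁻⁴ × 1011×10³ m = 106 m/s:
V = [−fR + √((fR)² + 4 fR V_g)]/2 = [−106 + √(106² + 4×106×15.4)]/2 = 13.7 m/s
Subgeostrophic (V < V_g = 15.4 m/s), as expected around a low.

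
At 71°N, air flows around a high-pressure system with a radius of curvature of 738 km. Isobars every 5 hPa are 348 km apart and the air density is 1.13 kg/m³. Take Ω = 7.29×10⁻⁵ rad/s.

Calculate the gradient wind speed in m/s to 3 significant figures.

10.3 m/s

Coriolis parameter at 71°N:
f = 2Ω sin φ = 2 × 7.29×10⁻⁵ × sin 71° = 1.38×10⁻⁴ s⁻¹
Pressure gradient: |∂P/∂n| = 500 Pa / 348000 m = 1.44×10⁻³ Pa/m
Geostrophic speed: V_g = |∂P/∂n|/(fρ) = 1.44×10⁻³/(1.38×10⁻⁴ × 1.13) = 9.22 m/s
Around a high, pressure-gradient force acts outward with centrifugal, so Coriolis balances both:
fV = (1/ρ)|∂P/∂n| + V²/R  →  V² − fR·V + fR·V_g = 0
With fR = 1.38×10⁻⁴ × 738×10³ m = 102 m/s:
V = [fR − √((fR)² − 4 fR V_g)]/2 = [102 − √(102² − 4×102×9.22)]/2 = 10.3 m/s
Supergeostrophic (V > V_g = 9.22 m/s), as expected around a high.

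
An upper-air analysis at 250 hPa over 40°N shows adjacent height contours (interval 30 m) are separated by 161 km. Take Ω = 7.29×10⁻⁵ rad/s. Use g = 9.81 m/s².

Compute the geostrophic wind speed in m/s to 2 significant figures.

Coriolis parameter at 40°N:
f = 2Ω sin φ = 2 × 7.29×10⁻⁵ × sin 40° = 9.37×10⁻⁵ s⁻¹
Height gradient: |∂Z/∂n| = 30 m / 161000 m = 1.86×10⁻⁴
On a pressure surface, geostrophic balance gives V_g = (g/f)|∂Z/∂n|:
V_g = 9.81 × 1.86×10⁻⁴ / 9.37×10⁻⁵ = 19.5 m/s

20 m/s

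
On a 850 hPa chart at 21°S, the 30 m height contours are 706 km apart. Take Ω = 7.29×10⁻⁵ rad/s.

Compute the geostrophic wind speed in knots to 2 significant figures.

16 knots

Coriolis parameter at 21°S:
f = 2Ω sin φ = 2 × 7.29×10⁻⁵ × sin 21° = 5.23×10⁻⁵ s⁻¹
Height gradient: |∂Z/∂n| = 30 m / 706000 m = 4.25×10⁻⁵
On a pressure surface, geostrophic balance gives V_g = (g/f)|∂Z/∂n|:
V_g = 9.81 × 4.25×10⁻⁵ / 5.23×10⁻⁵ = 7.98 m/s
Converting: 7.98 m/s × 1.944 = 16 knots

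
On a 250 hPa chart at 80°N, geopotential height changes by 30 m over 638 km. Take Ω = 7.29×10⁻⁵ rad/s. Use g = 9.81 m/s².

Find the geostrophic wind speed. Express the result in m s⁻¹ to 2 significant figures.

Coriolis parameter at 80°N:
f = 2Ω sin φ = 2 × 7.29×10⁻⁵ × sin 80° = 1.44×10⁻⁴ s⁻¹
Height gradient: |∂Z/∂n| = 30 m / 638000 m = 4.70×10⁻⁵
On a pressure surface, geostrophic balance gives V_g = (g/f)|∂Z/∂n|:
V_g = 9.81 × 4.70×10⁻⁵ / 1.44×10⁻⁴ = 3.21 m/s

3.2 m s⁻¹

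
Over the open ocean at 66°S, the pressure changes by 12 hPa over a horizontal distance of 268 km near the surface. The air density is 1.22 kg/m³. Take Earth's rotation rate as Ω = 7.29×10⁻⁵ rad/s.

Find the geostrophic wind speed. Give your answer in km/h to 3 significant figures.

Coriolis parameter at 66°S:
f = 2Ω sin φ = 2 × 7.29×10⁻⁵ × sin 66° = 1.33×10⁻⁴ s⁻¹
Pressure gradient: |∂P/∂n| = 1200 Pa / 268000 m = 4.48×10⁻³ Pa/m
Geostrophic balance (pressure-gradient force = Coriolis force):
V_g = (1/(fρ)) |∂P/∂n| = 4.48×10⁻³ / (1.33×10⁻⁴ × 1.22) = 27.6 m/s
Converting: 27.6 m/s × 3.6 = 99.2 km/h

99.2 km/h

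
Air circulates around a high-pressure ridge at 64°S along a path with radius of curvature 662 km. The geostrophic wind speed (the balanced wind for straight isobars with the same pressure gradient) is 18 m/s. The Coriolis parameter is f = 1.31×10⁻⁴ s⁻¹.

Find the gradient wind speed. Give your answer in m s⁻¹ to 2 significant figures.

Around a high, pressure-gradient force acts outward with centrifugal, so Coriolis balances both:
fV = (1/ρ)|∂P/∂n| + V²/R  →  V² − fR·V + fR·V_g = 0
With fR = 1.31×10⁻⁴ × 662×10³ m = 86.7 m/s:
V = [fR − √((fR)² − 4 fR V_g)]/2 = [86.7 − √(86.7² − 4×86.7×18)]/2 = 25.5 m/s
Supergeostrophic (V > V_g = 18 m/s), as expected around a high.

25 m s⁻¹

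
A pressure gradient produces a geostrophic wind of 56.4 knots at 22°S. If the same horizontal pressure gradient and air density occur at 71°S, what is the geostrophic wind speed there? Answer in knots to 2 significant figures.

22 knots

With the same pressure gradient and density, V_g ∝ 1/f ∝ 1/sin φ.
V₂ = V₁ · sin φ₁ / sin φ₂ = 56.4 × sin 22° / sin 71°
V₂ = 56.4 × 0.3746/0.9455 = 22 knots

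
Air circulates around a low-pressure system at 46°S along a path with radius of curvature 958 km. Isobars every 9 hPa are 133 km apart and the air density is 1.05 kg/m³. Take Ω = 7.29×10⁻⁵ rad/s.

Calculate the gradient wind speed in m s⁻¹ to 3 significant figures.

43.0 m s⁻¹

Coriolis parameter at 46°S:
f = 2Ω sin φ = 2 × 7.29×10⁻⁵ × sin 46° = 1.05×10⁻⁴ s⁻¹
Pressure gradient: |∂P/∂n| = 900 Pa / 133000 m = 6.77×10⁻³ Pa/m
Geostrophic speed: V_g = |∂P/∂n|/(fρ) = 6.77×10⁻³/(1.05×10⁻⁴ × 1.05) = 61.4 m/s
Around a low, centrifugal force acts outward with Coriolis, so pressure-gradient force balances both:
(1/ρ)|∂P/∂n| = fV + V²/R  →  V² + fR·V − fR·V_g = 0
With fR = 1.05×10⁻⁴ × 958×10³ m = 100 m/s:
V = [−fR + √((fR)² + 4 fR V_g)]/2 = [−100 + √(100² + 4×100×61.4)]/2 = 43 m/s
Subgeostrophic (V < V_g = 61.4 m/s), as expected around a low.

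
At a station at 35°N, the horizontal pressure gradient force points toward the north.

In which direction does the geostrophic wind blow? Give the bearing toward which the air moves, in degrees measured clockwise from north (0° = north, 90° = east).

The pressure-gradient force points toward the north (bearing 000°).
Geostrophic balance: in the Northern Hemisphere the Coriolis force deflects motion to the right, so the geostrophic wind blows 90° to the right of the pressure-gradient force (low pressure on the left).
Rotating 000° by 90° clockwise gives 090° — the wind blows toward the east.

090°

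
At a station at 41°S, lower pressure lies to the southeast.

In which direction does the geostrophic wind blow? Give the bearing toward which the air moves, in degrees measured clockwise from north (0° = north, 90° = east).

The pressure-gradient force points toward the southeast (bearing 135°).
Geostrophic balance: in the Southern Hemisphere the Coriolis force deflects motion to the left, so the geostrophic wind blows 90° to the left of the pressure-gradient force (low pressure on the right).
Rotating 135° by 90° counterclockwise gives 045° — the wind blows toward the northeast.

045°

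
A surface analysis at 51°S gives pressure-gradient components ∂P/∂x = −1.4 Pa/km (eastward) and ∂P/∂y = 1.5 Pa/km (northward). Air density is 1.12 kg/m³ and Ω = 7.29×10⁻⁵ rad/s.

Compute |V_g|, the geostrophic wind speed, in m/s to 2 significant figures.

16 m/s

Coriolis parameter at 51°S:
f = 2Ω sin φ = 2 × 7.29×10⁻⁵ × sin 51° = 1.13×10⁻⁴ s⁻¹
In the Southern Hemisphere f is negative: f = −1.13×10⁻⁴ s⁻¹.
Component geostrophic relations (x east, y north):
u_g = −(1/(fρ)) ∂P/∂y,  v_g = (1/(fρ)) ∂P/∂x
u_g = −(1.5×10⁻³)/(−1.13×10⁻⁴ × 1.12) = 11.8 m/s;  v_g = (−1.4×10⁻³)/(−1.13×10⁻⁴ × 1.12) = 11.0 m/s
|V_g| = √(u_g² + v_g²) = 16.2 m/s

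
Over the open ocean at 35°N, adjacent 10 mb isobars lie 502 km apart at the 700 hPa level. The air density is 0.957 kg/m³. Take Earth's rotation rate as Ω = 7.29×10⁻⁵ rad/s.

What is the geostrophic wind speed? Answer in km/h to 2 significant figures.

90 km/h

Coriolis parameter at 35°N:
f = 2Ω sin φ = 2 × 7.29×10⁻⁵ × sin 35° = 8.36×10⁻⁵ s⁻¹
Pressure gradient: |∂P/∂n| = 1000 Pa / 502000 m = 1.99×10⁻³ Pa/m
Geostrophic balance (pressure-gradient force = Coriolis force):
V_g = (1/(fρ)) |∂P/∂n| = 1.99×10⁻³ / (8.36×10⁻⁵ × 0.957) = 24.9 m/s
Converting: 24.9 m/s × 3.6 = 90 km/h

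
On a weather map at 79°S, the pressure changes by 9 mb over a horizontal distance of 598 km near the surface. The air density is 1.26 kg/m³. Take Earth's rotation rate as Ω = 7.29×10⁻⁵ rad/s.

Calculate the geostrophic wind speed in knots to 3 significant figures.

Coriolis parameter at 79°S:
f = 2Ω sin φ = 2 × 7.29×10⁻⁵ × sin 79° = 1.43×10⁻⁴ s⁻¹
Pressure gradient: |∂P/∂n| = 900 Pa / 598000 m = 1.51×10⁻³ Pa/m
Geostrophic balance (pressure-gradient force = Coriolis force):
V_g = (1/(fρ)) |∂P/∂n| = 1.51×10⁻³ / (1.43×10⁻⁴ × 1.26) = 8.35 m/s
Converting: 8.35 m/s × 1.944 = 16.2 knots

16.2 knots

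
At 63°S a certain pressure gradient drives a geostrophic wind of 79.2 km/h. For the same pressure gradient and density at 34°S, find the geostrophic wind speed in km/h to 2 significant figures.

130 km/h

With the same pressure gradient and density, V_g ∝ 1/f ∝ 1/sin φ.
V₂ = V₁ · sin φ₁ / sin φ₂ = 79.2 × sin 63° / sin 34°
V₂ = 79.2 × 0.8910/0.5592 = 130 km/h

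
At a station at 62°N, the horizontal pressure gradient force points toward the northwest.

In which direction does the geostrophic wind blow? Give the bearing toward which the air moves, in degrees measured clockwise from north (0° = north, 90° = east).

The pressure-gradient force points toward the northwest (bearing 315°).
Geostrophic balance: in the Northern Hemisphere the Coriolis force deflects motion to the right, so the geostrophic wind blows 90° to the right of the pressure-gradient force (low pressure on the left).
Rotating 315° by 90° clockwise gives 045° — the wind blows toward the northeast.

045°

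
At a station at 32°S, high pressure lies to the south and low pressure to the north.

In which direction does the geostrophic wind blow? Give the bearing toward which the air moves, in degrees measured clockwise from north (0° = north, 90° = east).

270°

The pressure-gradient force points toward the north (bearing 000°).
Geostrophic balance: in the Southern Hemisphere the Coriolis force deflects motion to the left, so the geostrophic wind blows 90° to the left of the pressure-gradient force (low pressure on the right).
Rotating 000° by 90° counterclockwise gives 270° — the wind blows toward the west.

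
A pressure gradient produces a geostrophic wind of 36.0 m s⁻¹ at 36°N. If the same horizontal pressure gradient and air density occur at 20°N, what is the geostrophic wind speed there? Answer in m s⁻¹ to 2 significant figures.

62 m s⁻¹

With the same pressure gradient and density, V_g ∝ 1/f ∝ 1/sin φ.
V₂ = V₁ · sin φ₁ / sin φ₂ = 36.0 × sin 36° / sin 20°
V₂ = 36.0 × 0.5878/0.3420 = 62 m s⁻¹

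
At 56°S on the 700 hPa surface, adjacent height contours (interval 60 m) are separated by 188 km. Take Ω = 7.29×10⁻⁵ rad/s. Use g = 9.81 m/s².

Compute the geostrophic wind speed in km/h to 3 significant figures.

93.2 km/h

Coriolis parameter at 56°S:
f = 2Ω sin φ = 2 × 7.29×10⁻⁵ × sin 56° = 1.21×10⁻⁴ s⁻¹
Height gradient: |∂Z/∂n| = 60 m / 188000 m = 3.19×10⁻⁴
On a pressure surface, geostrophic balance gives V_g = (g/f)|∂Z/∂n|:
V_g = 9.81 × 3.19×10⁻⁴ / 1.21×10⁻⁴ = 25.9 m/s
Converting: 25.9 m/s × 3.6 = 93.2 km/h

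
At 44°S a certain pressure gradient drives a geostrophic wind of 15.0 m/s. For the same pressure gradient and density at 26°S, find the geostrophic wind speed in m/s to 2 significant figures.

With the same pressure gradient and density, V_g ∝ 1/f ∝ 1/sin φ.
V₂ = V₁ · sin φ₁ / sin φ₂ = 15.0 × sin 44° / sin 26°
V₂ = 15.0 × 0.6947/0.4384 = 24 m/s

24 m/s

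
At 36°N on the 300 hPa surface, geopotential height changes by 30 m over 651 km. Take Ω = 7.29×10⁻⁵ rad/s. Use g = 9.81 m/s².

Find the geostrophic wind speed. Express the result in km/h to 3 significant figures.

19.0 km/h

Coriolis parameter at 36°N:
f = 2Ω sin φ = 2 × 7.29×10⁻⁵ × sin 36° = 8.57×10⁻⁵ s⁻¹
Height gradient: |∂Z/∂n| = 30 m / 651000 m = 4.61×10⁻⁵
On a pressure surface, geostrophic balance gives V_g = (g/f)|∂Z/∂n|:
V_g = 9.81 × 4.61×10⁻⁵ / 8.57×10⁻⁵ = 5.28 m/s
Converting: 5.28 m/s × 3.6 = 19.0 km/h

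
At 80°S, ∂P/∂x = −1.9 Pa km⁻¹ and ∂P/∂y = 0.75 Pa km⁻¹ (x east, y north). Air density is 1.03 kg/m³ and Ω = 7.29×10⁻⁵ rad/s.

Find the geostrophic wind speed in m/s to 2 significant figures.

Coriolis parameter at 80°S:
f = 2Ω sin φ = 2 × 7.29×10⁻⁵ × sin 80° = 1.44×10⁻⁴ s⁻¹
In the Southern Hemisphere f is negative: f = −1.44×10⁻⁴ s⁻¹.
Component geostrophic relations (x east, y north):
u_g = −(1/(fρ)) ∂P/∂y,  v_g = (1/(fρ)) ∂P/∂x
u_g = −(0.75×10⁻³)/(−1.44×10⁻⁴ × 1.03) = 5.07 m/s;  v_g = (−1.9×10⁻³)/(−1.44×10⁻⁴ × 1.03) = 12.8 m/s
|V_g| = √(u_g² + v_g²) = 13.8 m/s

14 m/s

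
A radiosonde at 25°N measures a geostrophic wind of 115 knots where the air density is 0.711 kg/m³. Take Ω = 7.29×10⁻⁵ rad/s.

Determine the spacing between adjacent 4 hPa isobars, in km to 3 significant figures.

154 km

Coriolis parameter at 25°N:
f = 2Ω sin φ = 2 × 7.29×10⁻⁵ × sin 25° = 6.16×10⁻⁵ s⁻¹
Wind speed in SI: 115 knots = 59.2 m/s
Geostrophic balance rearranged: |∂P/∂n| = f ρ V_g
|∂P/∂n| = 6.16×10⁻⁵ × 0.711 × 59.2 = 2.59×10⁻³ Pa/m
Isobar spacing: Δn = ΔP/|∂P/∂n| = 400 Pa / 2.59×10⁻³ Pa/m = 154329 m ≈ 154 km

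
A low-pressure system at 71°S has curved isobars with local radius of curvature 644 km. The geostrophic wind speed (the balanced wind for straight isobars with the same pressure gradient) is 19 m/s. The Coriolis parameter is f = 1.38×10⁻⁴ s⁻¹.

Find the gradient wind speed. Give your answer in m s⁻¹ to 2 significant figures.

16 m s⁻¹

Around a low, centrifugal force acts outward with Coriolis, so pressure-gradient force balances both:
(1/ρ)|∂P/∂n| = fV + V²/R  →  V² + fR·V − fR·V_g = 0
With fR = 1.38×10⁻⁴ × 644×10³ m = 88.9 m/s:
V = [−fR + √((fR)² + 4 fR V_g)]/2 = [−88.9 + √(88.9² + 4×88.9×19)]/2 = 16.1 m/s
Subgeostrophic (V < V_g = 19 m/s), as expected around a low.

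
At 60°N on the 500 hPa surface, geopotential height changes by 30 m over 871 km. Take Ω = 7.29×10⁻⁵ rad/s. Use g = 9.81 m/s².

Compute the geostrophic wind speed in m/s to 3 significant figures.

2.68 m/s

Coriolis parameter at 60°N:
f = 2Ω sin φ = 2 × 7.29×10⁻⁵ × sin 60° = 1.26×10⁻⁴ s⁻¹
Height gradient: |∂Z/∂n| = 30 m / 871000 m = 3.44×10⁻⁵
On a pressure surface, geostrophic balance gives V_g = (g/f)|∂Z/∂n|:
V_g = 9.81 × 3.44×10⁻⁵ / 1.26×10⁻⁴ = 2.68 m/s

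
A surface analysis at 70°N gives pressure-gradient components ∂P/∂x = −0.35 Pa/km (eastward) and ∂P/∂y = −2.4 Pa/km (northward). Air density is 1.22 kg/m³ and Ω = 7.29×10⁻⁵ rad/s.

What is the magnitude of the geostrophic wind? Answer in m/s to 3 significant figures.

Coriolis parameter at 70°N:
f = 2Ω sin φ = 2 × 7.29×10⁻⁵ × sin 70° = 1.37×10⁻⁴ s⁻¹
Component geostrophic relations (x east, y north):
u_g = −(1/(fρ)) ∂P/∂y,  v_g = (1/(fρ)) ∂P/∂x
u_g = −(−2.4×10⁻³)/(1.37×10⁻⁴ × 1.22) = 14.4 m/s;  v_g = (−0.35×10⁻³)/(1.37×10⁻⁴ × 1.22) = −2.09 m/s
|V_g| = √(u_g² + v_g²) = 14.5 m/s

14.5 m/s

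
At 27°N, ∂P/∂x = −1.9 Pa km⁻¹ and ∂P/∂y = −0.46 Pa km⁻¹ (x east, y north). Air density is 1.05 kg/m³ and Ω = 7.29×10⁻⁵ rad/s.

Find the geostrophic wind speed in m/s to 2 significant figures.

Coriolis parameter at 27°N:
f = 2Ω sin φ = 2 × 7.29×10⁻⁵ × sin 27° = 6.62×10⁻⁵ s⁻¹
Component geostrophic relations (x east, y north):
u_g = −(1/(fρ)) ∂P/∂y,  v_g = (1/(fρ)) ∂P/∂x
u_g = −(−0.46×10⁻³)/(6.62×10⁻⁵ × 1.05) = 6.62 m/s;  v_g = (−1.9×10⁻³)/(6.62×10⁻⁵ × 1.05) = −27.3 m/s
|V_g| = √(u_g² + v_g²) = 28.1 m/s

28 m/s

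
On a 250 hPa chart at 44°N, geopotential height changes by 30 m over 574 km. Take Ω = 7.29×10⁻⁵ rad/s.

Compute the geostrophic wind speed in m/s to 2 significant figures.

Coriolis parameter at 44°N:
f = 2Ω sin φ = 2 × 7.29×10⁻⁵ × sin 44° = 1.01×10⁻⁴ s⁻¹
Height gradient: |∂Z/∂n| = 30 m / 574000 m = 5.23×10⁻⁵
On a pressure surface, geostrophic balance gives V_g = (g/f)|∂Z/∂n|:
V_g = 9.81 × 5.23×10⁻⁵ / 1.01×10⁻⁴ = 5.06 m/s

5.1 m/s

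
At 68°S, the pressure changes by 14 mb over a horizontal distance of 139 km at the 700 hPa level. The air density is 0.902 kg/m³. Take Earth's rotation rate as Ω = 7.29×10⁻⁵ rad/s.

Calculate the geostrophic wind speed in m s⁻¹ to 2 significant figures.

Coriolis parameter at 68°S:
f = 2Ω sin φ = 2 × 7.29×10⁻⁵ × sin 68° = 1.35×10⁻⁴ s⁻¹
Pressure gradient: |∂P/∂n| = 1400 Pa / 139000 m = 1.01×10⁻² Pa/m
Geostrophic balance (pressure-gradient force = Coriolis force):
V_g = (1/(fρ)) |∂P/∂n| = 1.01×10⁻² / (1.35×10⁻⁴ × 0.902) = 82.6 m/s

83 m s⁻¹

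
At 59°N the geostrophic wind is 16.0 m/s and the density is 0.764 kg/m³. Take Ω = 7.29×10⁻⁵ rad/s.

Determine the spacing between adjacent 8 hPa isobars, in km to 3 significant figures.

Coriolis parameter at 59°N:
f = 2Ω sin φ = 2 × 7.29×10⁻⁵ × sin 59° = 1.25×10⁻⁴ s⁻¹
Geostrophic balance rearranged: |∂P/∂n| = f ρ V_g
|∂P/∂n| = 1.25×10⁻⁴ × 0.764 × 16.0 = 1.53×10⁻³ Pa/m
Isobar spacing: Δn = ΔP/|∂P/∂n| = 800 Pa / 1.53×10⁻³ Pa/m = 523665 m ≈ 524 km

524 km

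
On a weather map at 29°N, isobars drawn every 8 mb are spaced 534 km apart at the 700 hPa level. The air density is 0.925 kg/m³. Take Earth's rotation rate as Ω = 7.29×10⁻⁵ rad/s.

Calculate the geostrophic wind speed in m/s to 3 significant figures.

Coriolis parameter at 29°N:
f = 2Ω sin φ = 2 × 7.29×10⁻⁵ × sin 29° = 7.07×10⁻⁵ s⁻¹
Pressure gradient: |∂P/∂n| = 800 Pa / 534000 m = 1.50×10⁻³ Pa/m
Geostrophic balance (pressure-gradient force = Coriolis force):
V_g = (1/(fρ)) |∂P/∂n| = 1.50×10⁻³ / (7.07×10⁻⁵ × 0.925) = 22.9 m/s

22.9 m/s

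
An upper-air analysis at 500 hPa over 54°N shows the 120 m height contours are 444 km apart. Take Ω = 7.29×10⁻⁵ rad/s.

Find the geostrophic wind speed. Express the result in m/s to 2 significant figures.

Coriolis parameter at 54°N:
f = 2Ω sin φ = 2 × 7.29×10⁻⁵ × sin 54° = 1.18×10⁻⁴ s⁻¹
Height gradient: |∂Z/∂n| = 120 m / 444000 m = 2.70×10⁻⁴
On a pressure surface, geostrophic balance gives V_g = (g/f)|∂Z/∂n|:
V_g = 9.81 × 2.70×10⁻⁴ / 1.18×10⁻⁴ = 22.5 m/s

22 m/s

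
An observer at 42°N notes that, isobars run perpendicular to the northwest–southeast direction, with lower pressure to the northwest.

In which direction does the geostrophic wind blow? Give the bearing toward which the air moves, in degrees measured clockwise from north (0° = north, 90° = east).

The pressure-gradient force points toward the northwest (bearing 315°).
Geostrophic balance: in the Northern Hemisphere the Coriolis force deflects motion to the right, so the geostrophic wind blows 90° to the right of the pressure-gradient force (low pressure on the left).
Rotating 315° by 90° clockwise gives 045° — the wind blows toward the northeast.

045°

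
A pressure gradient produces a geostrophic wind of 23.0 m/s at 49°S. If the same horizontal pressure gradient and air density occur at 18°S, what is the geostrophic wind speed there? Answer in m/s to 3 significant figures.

56.2 m/s

With the same pressure gradient and density, V_g ∝ 1/f ∝ 1/sin φ.
V₂ = V₁ · sin φ₁ / sin φ₂ = 23.0 × sin 49° / sin 18°
V₂ = 23.0 × 0.7547/0.3090 = 56.2 m/s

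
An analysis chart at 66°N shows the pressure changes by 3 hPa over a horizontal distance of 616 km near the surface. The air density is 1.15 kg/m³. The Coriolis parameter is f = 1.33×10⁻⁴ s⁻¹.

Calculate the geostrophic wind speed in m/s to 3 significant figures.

Pressure gradient: |∂P/∂n| = 300 Pa / 616000 m = 4.87×10⁻⁴ Pa/m
Geostrophic balance (pressure-gradient force = Coriolis force):
V_g = (1/(fρ)) |∂P/∂n| = 4.87×10⁻⁴ / (1.33×10⁻⁴ × 1.15) = 3.18 m/s

3.18 m/s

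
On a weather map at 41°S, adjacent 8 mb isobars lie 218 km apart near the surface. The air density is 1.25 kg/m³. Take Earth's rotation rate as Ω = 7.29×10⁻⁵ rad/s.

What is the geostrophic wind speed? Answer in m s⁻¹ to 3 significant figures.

Coriolis parameter at 41°S:
f = 2Ω sin φ = 2 × 7.29×10⁻⁵ × sin 41° = 9.57×10⁻⁵ s⁻¹
Pressure gradient: |∂P/∂n| = 800 Pa / 218000 m = 3.67×10⁻³ Pa/m
Geostrophic balance (pressure-gradient force = Coriolis force):
V_g = (1/(fρ)) |∂P/∂n| = 3.67×10⁻³ / (9.57×10⁻⁵ × 1.25) = 30.7 m/s

30.7 m s⁻¹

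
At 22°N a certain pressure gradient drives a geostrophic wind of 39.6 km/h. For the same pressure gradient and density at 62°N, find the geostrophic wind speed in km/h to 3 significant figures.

With the same pressure gradient and density, V_g ∝ 1/f ∝ 1/sin φ.
V₂ = V₁ · sin φ₁ / sin φ₂ = 39.6 × sin 22° / sin 62°
V₂ = 39.6 × 0.3746/0.8829 = 16.8 km/h

16.8 km/h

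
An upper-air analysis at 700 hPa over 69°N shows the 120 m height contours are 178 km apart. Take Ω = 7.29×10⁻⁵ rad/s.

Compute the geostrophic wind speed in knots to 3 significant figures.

Coriolis parameter at 69°N:
f = 2Ω sin φ = 2 × 7.29×10⁻⁵ × sin 69° = 1.36×10⁻⁴ s⁻¹
Height gradient: |∂Z/∂n| = 120 m / 178000 m = 6.74×10⁻⁴
On a pressure surface, geostrophic balance gives V_g = (g/f)|∂Z/∂n|:
V_g = 9.81 × 6.74×10⁻⁴ / 1.36×10⁻⁴ = 48.6 m/s
Converting: 48.6 m/s × 1.944 = 94.4 knots

94.4 knots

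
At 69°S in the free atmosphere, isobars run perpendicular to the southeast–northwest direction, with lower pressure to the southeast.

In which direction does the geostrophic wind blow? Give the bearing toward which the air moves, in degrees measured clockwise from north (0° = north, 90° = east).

The pressure-gradient force points toward the southeast (bearing 135°).
Geostrophic balance: in the Southern Hemisphere the Coriolis force deflects motion to the left, so the geostrophic wind blows 90° to the left of the pressure-gradient force (low pressure on the right).
Rotating 135° by 90° counterclockwise gives 045° — the wind blows toward the northeast.

045°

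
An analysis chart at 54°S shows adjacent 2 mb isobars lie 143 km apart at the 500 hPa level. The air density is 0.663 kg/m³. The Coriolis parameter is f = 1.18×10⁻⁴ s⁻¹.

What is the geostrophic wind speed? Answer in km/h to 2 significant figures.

Pressure gradient: |∂P/∂n| = 200 Pa / 143000 m = 1.40×10⁻³ Pa/m
Geostrophic balance (pressure-gradient force = Coriolis force):
V_g = (1/(fρ)) |∂P/∂n| = 1.40×10⁻³ / (1.18×10⁻⁴ × 0.663) = 17.9 m/s
Converting: 17.9 m/s × 3.6 = 64 km/h

64 km/h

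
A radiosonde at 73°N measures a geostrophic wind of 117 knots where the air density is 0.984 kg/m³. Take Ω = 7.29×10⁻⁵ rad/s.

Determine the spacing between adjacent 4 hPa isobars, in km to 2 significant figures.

48 km

Coriolis parameter at 73°N:
f = 2Ω sin φ = 2 × 7.29×10⁻⁵ × sin 73° = 1.39×10⁻⁴ s⁻¹
Wind speed in SI: 117 knots = 60.2 m/s
Geostrophic balance rearranged: |∂P/∂n| = f ρ V_g
|∂P/∂n| = 1.39×10⁻⁴ × 0.984 × 60.2 = 8.26×10⁻³ Pa/m
Isobar spacing: Δn = ΔP/|∂P/∂n| = 400 Pa / 8.26×10⁻³ Pa/m = 48438 m ≈ 48 km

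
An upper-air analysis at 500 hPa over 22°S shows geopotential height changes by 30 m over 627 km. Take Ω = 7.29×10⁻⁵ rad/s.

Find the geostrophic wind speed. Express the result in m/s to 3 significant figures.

8.59 m/s

Coriolis parameter at 22°S:
f = 2Ω sin φ = 2 × 7.29×10⁻⁵ × sin 22° = 5.46×10⁻⁵ s⁻¹
Height gradient: |∂Z/∂n| = 30 m / 627000 m = 4.78×10⁻⁵
On a pressure surface, geostrophic balance gives V_g = (g/f)|∂Z/∂n|:
V_g = 9.81 × 4.78×10⁻⁵ / 5.46×10⁻⁵ = 8.59 m/s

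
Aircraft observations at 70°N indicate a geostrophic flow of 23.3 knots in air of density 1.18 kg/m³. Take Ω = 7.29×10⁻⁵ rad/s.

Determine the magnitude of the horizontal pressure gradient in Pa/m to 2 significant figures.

Coriolis parameter at 70°N:
f = 2Ω sin φ = 2 × 7.29×10⁻⁵ × sin 70° = 1.37×10⁻⁴ s⁻¹
Wind speed in SI: 23.3 knots = 12.0 m/s
Geostrophic balance rearranged: |∂P/∂n| = f ρ V_g
|∂P/∂n| = 1.37×10⁻⁴ × 1.18 × 12.0 = 1.94×10⁻³ Pa/m

1.9×10⁻³ Pa/m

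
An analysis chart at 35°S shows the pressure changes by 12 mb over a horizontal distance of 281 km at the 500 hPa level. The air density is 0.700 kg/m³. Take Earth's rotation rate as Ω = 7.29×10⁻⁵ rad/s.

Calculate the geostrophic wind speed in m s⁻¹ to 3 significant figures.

73.0 m s⁻¹

Coriolis parameter at 35°S:
f = 2Ω sin φ = 2 × 7.29×10⁻⁵ × sin 35° = 8.36×10⁻⁵ s⁻¹
Pressure gradient: |∂P/∂n| = 1200 Pa / 281000 m = 4.27×10⁻³ Pa/m
Geostrophic balance (pressure-gradient force = Coriolis force):
V_g = (1/(fρ)) |∂P/∂n| = 4.27×10⁻³ / (8.36×10⁻⁵ × 0.700) = 73.0 m/s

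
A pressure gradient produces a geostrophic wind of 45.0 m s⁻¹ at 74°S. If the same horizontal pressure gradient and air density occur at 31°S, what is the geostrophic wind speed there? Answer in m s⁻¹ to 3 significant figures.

84.0 m s⁻¹

With the same pressure gradient and density, V_g ∝ 1/f ∝ 1/sin φ.
V₂ = V₁ · sin φ₁ / sin φ₂ = 45.0 × sin 74° / sin 31°
V₂ = 45.0 × 0.9613/0.5150 = 84.0 m s⁻¹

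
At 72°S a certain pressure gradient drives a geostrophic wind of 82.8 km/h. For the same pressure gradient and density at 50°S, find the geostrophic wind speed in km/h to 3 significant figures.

103 km/h

With the same pressure gradient and density, V_g ∝ 1/f ∝ 1/sin φ.
V₂ = V₁ · sin φ₁ / sin φ₂ = 82.8 × sin 72° / sin 50°
V₂ = 82.8 × 0.9511/0.7660 = 103 km/h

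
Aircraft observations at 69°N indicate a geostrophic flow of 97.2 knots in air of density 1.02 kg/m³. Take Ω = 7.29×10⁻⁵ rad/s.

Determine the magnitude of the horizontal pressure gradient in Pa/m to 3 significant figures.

6.94×10⁻³ Pa/m

Coriolis parameter at 69°N:
f = 2Ω sin φ = 2 × 7.29×10⁻⁵ × sin 69° = 1.36×10⁻⁴ s⁻¹
Wind speed in SI: 97.2 knots = 50.0 m/s
Geostrophic balance rearranged: |∂P/∂n| = f ρ V_g
|∂P/∂n| = 1.36×10⁻⁴ × 1.02 × 50.0 = 6.94×10⁻³ Pa/m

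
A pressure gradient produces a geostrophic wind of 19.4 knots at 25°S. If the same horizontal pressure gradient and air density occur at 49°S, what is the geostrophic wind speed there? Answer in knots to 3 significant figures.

10.9 knots

With the same pressure gradient and density, V_g ∝ 1/f ∝ 1/sin φ.
V₂ = V₁ · sin φ₁ / sin φ₂ = 19.4 × sin 25° / sin 49°
V₂ = 19.4 × 0.4226/0.7547 = 10.9 knots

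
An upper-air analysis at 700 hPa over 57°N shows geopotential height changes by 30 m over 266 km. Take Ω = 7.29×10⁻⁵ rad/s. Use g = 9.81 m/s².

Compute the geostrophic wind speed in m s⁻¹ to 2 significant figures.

9.0 m s⁻¹

Coriolis parameter at 57°N:
f = 2Ω sin φ = 2 × 7.29×10⁻⁵ × sin 57° = 1.22×10⁻⁴ s⁻¹
Height gradient: |∂Z/∂n| = 30 m / 266000 m = 1.13×10⁻⁴
On a pressure surface, geostrophic balance gives V_g = (g/f)|∂Z/∂n|:
V_g = 9.81 × 1.13×10⁻⁴ / 1.22×10⁻⁴ = 9.05 m/s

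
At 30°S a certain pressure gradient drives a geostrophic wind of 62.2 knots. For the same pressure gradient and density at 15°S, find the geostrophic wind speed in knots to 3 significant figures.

With the same pressure gradient and density, V_g ∝ 1/f ∝ 1/sin φ.
V₂ = V₁ · sin φ₁ / sin φ₂ = 62.2 × sin 30° / sin 15°
V₂ = 62.2 × 0.5000/0.2588 = 120 knots

120 knots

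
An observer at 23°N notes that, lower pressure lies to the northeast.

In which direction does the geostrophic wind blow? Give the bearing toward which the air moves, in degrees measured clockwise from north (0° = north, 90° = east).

135°

The pressure-gradient force points toward the northeast (bearing 045°).
Geostrophic balance: in the Northern Hemisphere the Coriolis force deflects motion to the right, so the geostrophic wind blows 90° to the right of the pressure-gradient force (low pressure on the left).
Rotating 045° by 90° clockwise gives 135° — the wind blows toward the southeast.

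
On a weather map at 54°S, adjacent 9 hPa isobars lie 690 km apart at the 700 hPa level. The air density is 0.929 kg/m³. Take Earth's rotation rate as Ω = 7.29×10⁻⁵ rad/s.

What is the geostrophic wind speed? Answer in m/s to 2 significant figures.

12 m/s

Coriolis parameter at 54°S:
f = 2Ω sin φ = 2 × 7.29×10⁻⁵ × sin 54° = 1.18×10⁻⁴ s⁻¹
Pressure gradient: |∂P/∂n| = 900 Pa / 690000 m = 1.30×10⁻³ Pa/m
Geostrophic balance (pressure-gradient force = Coriolis force):
V_g = (1/(fρ)) |∂P/∂n| = 1.30×10⁻³ / (1.18×10⁻⁴ × 0.929) = 11.9 m/s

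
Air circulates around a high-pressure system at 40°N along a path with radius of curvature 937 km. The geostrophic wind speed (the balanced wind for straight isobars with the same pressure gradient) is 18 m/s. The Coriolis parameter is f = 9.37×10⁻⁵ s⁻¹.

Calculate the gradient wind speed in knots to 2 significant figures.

Around a high, pressure-gradient force acts outward with centrifugal, so Coriolis balances both:
fV = (1/ρ)|∂P/∂n| + V²/R  →  V² − fR·V + fR·V_g = 0
With fR = 9.37×10⁻⁵ × 937×10³ m = 87.8 m/s:
V = [fR − √((fR)² − 4 fR V_g)]/2 = [87.8 − √(87.8² − 4×87.8×18)]/2 = 25.3 m/s
Supergeostrophic (V > V_g = 18 m/s), as expected around a high.
Converting: 25.3 m/s × 1.944 = 49 knots

49 knots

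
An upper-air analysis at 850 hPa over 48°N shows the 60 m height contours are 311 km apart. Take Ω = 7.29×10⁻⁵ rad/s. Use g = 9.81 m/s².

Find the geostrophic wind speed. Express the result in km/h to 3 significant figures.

Coriolis parameter at 48°N:
f = 2Ω sin φ = 2 × 7.29×10⁻⁵ × sin 48° = 1.08×10⁻⁴ s⁻¹
Height gradient: |∂Z/∂n| = 60 m / 311000 m = 1.93×10⁻⁴
On a pressure surface, geostrophic balance gives V_g = (g/f)|∂Z/∂n|:
V_g = 9.81 × 1.93×10⁻⁴ / 1.08×10⁻⁴ = 17.5 m/s
Converting: 17.5 m/s × 3.6 = 62.9 km/h

62.9 km/h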